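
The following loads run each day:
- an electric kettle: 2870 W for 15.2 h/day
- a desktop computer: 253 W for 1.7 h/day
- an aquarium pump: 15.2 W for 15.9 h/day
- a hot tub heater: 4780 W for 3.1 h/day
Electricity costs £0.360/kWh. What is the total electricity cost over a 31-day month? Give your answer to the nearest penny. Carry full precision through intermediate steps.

£659.71

electric kettle: 2870 W × 15.2 h × 31 d = 1,352,344 Wh = 1,352 kWh
desktop computer: 253 W × 1.7 h × 31 d = 13,333 Wh = 13.33 kWh
aquarium pump: 15.2 W × 15.9 h × 31 d = 7,492 Wh = 7.492 kWh
hot tub heater: 4780 W × 3.1 h × 31 d = 459,358 Wh = 459.4 kWh
Total energy = 1,352 + 13.33 + 7.492 + 459.4 = 1,833 kWh
Cost = 1,833 kWh × £0.360 = £659.71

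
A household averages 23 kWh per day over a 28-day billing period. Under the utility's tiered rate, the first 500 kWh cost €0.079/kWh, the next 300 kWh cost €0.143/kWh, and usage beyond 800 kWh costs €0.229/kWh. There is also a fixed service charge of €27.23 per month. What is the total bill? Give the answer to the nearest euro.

Usage = 23 kWh/day × 28 days = 644 kWh
First 500 kWh × €0.079 = €39.50
Next 144 kWh × €0.143 = €20.59
Remaining tier: 0 kWh (not reached)
Energy charge = €60.09; + service €27.23 = €87.32 ≈ €87

€87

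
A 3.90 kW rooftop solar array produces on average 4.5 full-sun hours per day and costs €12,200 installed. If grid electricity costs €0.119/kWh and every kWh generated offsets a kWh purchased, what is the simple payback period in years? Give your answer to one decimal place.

16.0 years

Daily generation = 3.90 kW × 4.5 h = 17.55 kWh
Annual generation = 17.55 × 365 = 6405.8 kWh
Annual savings = 6405.8 × €0.119 = €762.28
Payback = €12,200 / €762.28 = 16 years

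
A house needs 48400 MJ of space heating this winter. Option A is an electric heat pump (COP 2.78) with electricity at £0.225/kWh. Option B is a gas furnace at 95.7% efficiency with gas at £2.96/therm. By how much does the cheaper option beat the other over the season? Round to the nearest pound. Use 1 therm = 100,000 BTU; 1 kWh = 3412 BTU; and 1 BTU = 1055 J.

£331

Heat load = 48400 MJ = 48,400,000,000 J / 1055 = 45,876,777 BTU
Gas: input = 45,876,777 / 0.957 = 47,938,116 BTU = 479.4 therm → 479.4 × £2.96 = £1,418.97
Heat pump: 45,876,777 BTU / 3412 = 13,450 kWh heat; / 2.78 = 4,837 kWh in → × £0.225 = £1,088.23
Difference = |£1,418.97 − £1,088.23| = £330.74 ≈ £331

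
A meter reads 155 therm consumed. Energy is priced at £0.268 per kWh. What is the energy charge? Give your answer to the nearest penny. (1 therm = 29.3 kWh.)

155 therm × (29.3 kWh/therm) = 4,542 kWh
Cost = 4,542 kWh × £0.268/kWh = £1,217.12

£1217.12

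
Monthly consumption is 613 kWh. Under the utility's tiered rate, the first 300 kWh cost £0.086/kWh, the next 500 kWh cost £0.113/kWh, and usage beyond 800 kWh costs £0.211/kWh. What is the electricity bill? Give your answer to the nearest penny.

£61.17

First 300 kWh × £0.086 = £25.80
Next 313 kWh × £0.113 = £35.37
Remaining tier: 0 kWh (not reached)
Total = £61.17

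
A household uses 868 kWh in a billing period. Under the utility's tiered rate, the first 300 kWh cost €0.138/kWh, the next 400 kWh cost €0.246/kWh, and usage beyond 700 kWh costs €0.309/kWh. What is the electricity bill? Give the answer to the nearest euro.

€192

First 300 kWh × €0.138 = €41.40
Next 400 kWh × €0.246 = €98.40
Remaining 168 kWh × €0.309 = €51.91
Total = €191.71 ≈ €192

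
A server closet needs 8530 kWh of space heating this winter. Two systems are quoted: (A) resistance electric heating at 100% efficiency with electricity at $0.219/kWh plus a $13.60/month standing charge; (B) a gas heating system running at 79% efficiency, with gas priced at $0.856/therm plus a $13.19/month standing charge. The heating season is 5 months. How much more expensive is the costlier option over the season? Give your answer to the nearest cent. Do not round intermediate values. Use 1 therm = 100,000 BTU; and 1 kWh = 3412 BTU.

$1554.76

Heat load = 8530 kWh × 3412 = 29,104,360 BTU
Gas: input = 29,104,360 / 0.79 = 36,840,962 BTU = 368.4 therm → 368.4 × $0.856 = $315.36; + 5 × $13.19 standing = $381.31
Electric: 29,104,360 BTU / 3412 = 8,530 kWh → × $0.219 = $1,868.07; + 5 × $13.60 standing = $1,936.07
Difference = |$381.31 − $1,936.07| = $1,554.76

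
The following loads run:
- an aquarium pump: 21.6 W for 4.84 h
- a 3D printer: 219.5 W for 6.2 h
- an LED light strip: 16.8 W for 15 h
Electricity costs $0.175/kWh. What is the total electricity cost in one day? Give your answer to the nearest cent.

aquarium pump: 21.6 W × 4.84 h = 105 Wh = 0.1045 kWh
3D printer: 219.5 W × 6.2 h = 1,361 Wh = 1.361 kWh
LED light strip: 16.8 W × 15 h = 252 Wh = 0.252 kWh
Total energy = 0.1045 + 1.361 + 0.252 = 1.717 kWh
Cost = 1.717 kWh × $0.175 = $0.30

$0.30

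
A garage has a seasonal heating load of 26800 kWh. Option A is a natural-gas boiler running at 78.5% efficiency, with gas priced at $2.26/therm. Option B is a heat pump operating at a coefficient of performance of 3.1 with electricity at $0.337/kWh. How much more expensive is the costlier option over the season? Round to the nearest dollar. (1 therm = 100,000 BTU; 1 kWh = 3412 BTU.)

$281

Heat load = 26800 kWh × 3412 = 91,441,600 BTU
Gas: input = 91,441,600 / 0.785 = 116,486,115 BTU = 1,165 therm → 1,165 × $2.26 = $2,632.59
Heat pump: 91,441,600 BTU / 3412 = 26,800 kWh heat; / 3.1 = 8,645 kWh in → × $0.337 = $2,913.42
Difference = |$2,632.59 − $2,913.42| = $280.83 ≈ $281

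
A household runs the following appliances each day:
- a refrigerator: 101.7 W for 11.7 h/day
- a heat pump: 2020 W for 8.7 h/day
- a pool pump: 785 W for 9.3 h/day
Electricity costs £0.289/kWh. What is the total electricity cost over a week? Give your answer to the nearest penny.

£52.73

refrigerator: 101.7 W × 11.7 h × 7 d = 8,329 Wh = 8.329 kWh
heat pump: 2020 W × 8.7 h × 7 d = 123,018 Wh = 123 kWh
pool pump: 785 W × 9.3 h × 7 d = 51,104 Wh = 51.1 kWh
Total energy = 8.329 + 123 + 51.1 = 182.5 kWh
Cost = 182.5 kWh × £0.289 = £52.73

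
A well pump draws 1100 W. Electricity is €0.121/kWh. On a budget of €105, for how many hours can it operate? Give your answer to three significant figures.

Energy budget = €105 / €0.121 per kWh = 867.8 kWh = 867,769 Wh
Runtime = 867,769 Wh / 1100 W = 788.9 h

789 h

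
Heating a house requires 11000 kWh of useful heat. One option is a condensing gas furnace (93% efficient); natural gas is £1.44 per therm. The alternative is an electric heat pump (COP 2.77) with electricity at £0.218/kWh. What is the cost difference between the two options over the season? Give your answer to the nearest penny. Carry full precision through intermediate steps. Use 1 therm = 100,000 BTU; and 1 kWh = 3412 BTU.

£284.56

Heat load = 11000 kWh × 3412 = 37,532,000 BTU
Gas: input = 37,532,000 / 0.93 = 40,356,989 BTU = 403.6 therm → 403.6 × £1.44 = £581.14
Heat pump: 37,532,000 BTU / 3412 = 11,000 kWh heat; / 2.77 = 3,971 kWh in → × £0.218 = £865.70
Difference = |£581.14 − £865.70| = £284.56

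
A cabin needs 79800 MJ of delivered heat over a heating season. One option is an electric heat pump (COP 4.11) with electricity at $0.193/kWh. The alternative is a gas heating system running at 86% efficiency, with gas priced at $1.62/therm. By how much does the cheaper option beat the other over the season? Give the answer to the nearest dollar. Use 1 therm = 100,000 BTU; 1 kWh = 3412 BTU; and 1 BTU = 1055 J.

$384

Heat load = 79800 MJ = 79,800,000,000 J / 1055 = 75,639,810 BTU
Gas: input = 75,639,810 / 0.86 = 87,953,268 BTU = 879.5 therm → 879.5 × $1.62 = $1,424.84
Heat pump: 75,639,810 BTU / 3412 = 22,170 kWh heat; / 4.11 = 5,394 kWh in → × $0.193 = $1,041.01
Difference = |$1,424.84 − $1,041.01| = $383.83 ≈ $384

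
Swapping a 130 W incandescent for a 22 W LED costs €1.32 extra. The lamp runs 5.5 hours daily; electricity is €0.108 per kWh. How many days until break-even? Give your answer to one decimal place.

20.6 days

Power saved = 130 − 22 = 108 W
Daily energy saved = 108 W × 5.5 h = 594 Wh = 0.594 kWh
Daily savings = 0.594 × €0.108 = €0.0642
Payback = €1.32 / €0.0642 per day = 20.58 days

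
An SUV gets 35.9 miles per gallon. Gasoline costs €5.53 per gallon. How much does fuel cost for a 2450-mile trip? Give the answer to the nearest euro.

€377

Fuel = 2450 mi / 35.9 mpg = 68.25 gal
Cost = 68.25 gal × €5.53/gal = €377.40 ≈ €377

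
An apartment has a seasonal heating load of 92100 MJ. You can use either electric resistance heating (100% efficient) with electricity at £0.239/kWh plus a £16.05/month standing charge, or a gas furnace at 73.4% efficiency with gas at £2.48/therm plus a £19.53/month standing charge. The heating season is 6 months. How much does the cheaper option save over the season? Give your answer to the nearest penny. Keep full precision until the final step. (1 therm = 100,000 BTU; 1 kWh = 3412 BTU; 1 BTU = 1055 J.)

£3144.52

Heat load = 92100 MJ = 92,100,000,000 J / 1055 = 87,298,578 BTU
Gas: input = 87,298,578 / 0.734 = 118,935,393 BTU = 1,189 therm → 1,189 × £2.48 = £2,949.60; + 6 × £19.53 standing = £3,066.78
Electric: 87,298,578 BTU / 3412 = 25,590 kWh → × £0.239 = £6,114.99; + 6 × £16.05 standing = £6,211.29
Difference = |£3,066.78 − £6,211.29| = £3,144.52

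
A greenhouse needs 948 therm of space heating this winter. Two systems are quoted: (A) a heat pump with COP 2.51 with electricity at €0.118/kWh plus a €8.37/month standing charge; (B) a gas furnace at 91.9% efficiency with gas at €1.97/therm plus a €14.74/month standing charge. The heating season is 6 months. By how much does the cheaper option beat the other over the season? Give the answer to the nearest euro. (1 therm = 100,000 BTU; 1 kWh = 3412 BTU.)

Heat load = 948 therm × 100,000 = 94,800,000 BTU
Gas: input = 94,800,000 / 0.919 = 103,155,604 BTU = 1,032 therm → 1,032 × €1.97 = €2,032.17; + 6 × €14.74 standing = €2,120.61
Heat pump: 94,800,000 BTU / 3412 = 27,780 kWh heat; / 2.51 = 11,070 kWh in → × €0.118 = €1,306.19; + 6 × €8.37 standing = €1,356.41
Difference = |€2,120.61 − €1,356.41| = €764.19 ≈ €764

€764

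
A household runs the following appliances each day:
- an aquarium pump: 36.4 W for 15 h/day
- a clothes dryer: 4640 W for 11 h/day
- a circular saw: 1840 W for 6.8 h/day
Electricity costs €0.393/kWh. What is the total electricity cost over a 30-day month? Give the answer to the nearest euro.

aquarium pump: 36.4 W × 15 h × 30 d = 16,380 Wh = 16.38 kWh
clothes dryer: 4640 W × 11 h × 30 d = 1,531,200 Wh = 1,531 kWh
circular saw: 1840 W × 6.8 h × 30 d = 375,360 Wh = 375.4 kWh
Total energy = 16.38 + 1,531 + 375.4 = 1,923 kWh
Cost = 1,923 kWh × €0.393 = €755.72 ≈ €756

€756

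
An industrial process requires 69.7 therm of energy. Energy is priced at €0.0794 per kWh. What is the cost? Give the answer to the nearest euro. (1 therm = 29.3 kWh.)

€162

69.7 therm × (29.3 kWh/therm) = 2,042 kWh
Cost = 2,042 kWh × €0.0794/kWh = €162.15 ≈ €162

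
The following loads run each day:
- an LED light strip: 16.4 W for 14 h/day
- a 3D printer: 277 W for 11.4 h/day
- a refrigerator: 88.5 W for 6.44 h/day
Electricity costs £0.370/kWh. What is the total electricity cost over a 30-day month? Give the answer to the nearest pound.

£44

LED light strip: 16.4 W × 14 h × 30 d = 6,888 Wh = 6.888 kWh
3D printer: 277 W × 11.4 h × 30 d = 94,734 Wh = 94.73 kWh
refrigerator: 88.5 W × 6.44 h × 30 d = 17,098 Wh = 17.1 kWh
Total energy = 6.888 + 94.73 + 17.1 = 118.7 kWh
Cost = 118.7 kWh × £0.370 = £43.93 ≈ £44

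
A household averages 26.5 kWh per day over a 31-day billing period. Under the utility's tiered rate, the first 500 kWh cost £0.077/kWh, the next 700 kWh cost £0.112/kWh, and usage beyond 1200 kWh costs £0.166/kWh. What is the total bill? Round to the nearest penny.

£74.51

Usage = 26.5 kWh/day × 31 days = 821.5 kWh
First 500 kWh × £0.077 = £38.50
Next 321.5 kWh × £0.112 = £36.01
Remaining tier: 0 kWh (not reached)
Total = £74.51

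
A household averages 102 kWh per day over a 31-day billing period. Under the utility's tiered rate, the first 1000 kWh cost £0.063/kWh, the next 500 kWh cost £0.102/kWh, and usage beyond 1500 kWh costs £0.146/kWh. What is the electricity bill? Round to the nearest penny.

Usage = 102 kWh/day × 31 days = 3162 kWh
First 1000 kWh × £0.063 = £63.00
Next 500 kWh × £0.102 = £51.00
Remaining 1662 kWh × £0.146 = £242.65
Total = £356.65

£356.65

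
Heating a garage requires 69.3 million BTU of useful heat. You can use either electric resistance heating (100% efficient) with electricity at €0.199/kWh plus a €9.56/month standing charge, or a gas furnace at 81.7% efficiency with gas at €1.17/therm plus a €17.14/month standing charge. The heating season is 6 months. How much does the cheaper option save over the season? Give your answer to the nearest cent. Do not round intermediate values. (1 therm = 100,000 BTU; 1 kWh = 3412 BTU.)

Heat load = 69.3 × 10⁶ BTU = 69,300,000 BTU
Gas: input = 69,300,000 / 0.817 = 84,822,521 BTU = 848.2 therm → 848.2 × €1.17 = €992.42; + 6 × €17.14 standing = €1,095.26
Electric: 69,300,000 BTU / 3412 = 20,310 kWh → × €0.199 = €4,041.82; + 6 × €9.56 standing = €4,099.18
Difference = |€1,095.26 − €4,099.18| = €3,003.92

€3003.92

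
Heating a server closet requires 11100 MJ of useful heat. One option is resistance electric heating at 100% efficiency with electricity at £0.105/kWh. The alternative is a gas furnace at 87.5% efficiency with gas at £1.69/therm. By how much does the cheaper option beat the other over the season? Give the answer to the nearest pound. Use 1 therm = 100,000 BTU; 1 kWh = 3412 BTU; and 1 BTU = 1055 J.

£121

Heat load = 11100 MJ = 11,100,000,000 J / 1055 = 10,521,327 BTU
Gas: input = 10,521,327 / 0.875 = 12,024,374 BTU = 120.2 therm → 120.2 × £1.69 = £203.21
Electric: 10,521,327 BTU / 3412 = 3,084 kWh → × £0.105 = £323.78
Difference = |£203.21 − £323.78| = £120.57 ≈ £121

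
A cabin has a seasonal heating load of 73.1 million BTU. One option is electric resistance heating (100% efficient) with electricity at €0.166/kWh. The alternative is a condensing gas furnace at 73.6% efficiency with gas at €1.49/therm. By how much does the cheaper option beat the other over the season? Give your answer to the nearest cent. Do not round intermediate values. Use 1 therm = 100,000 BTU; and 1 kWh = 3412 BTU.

€2076.57

Heat load = 73.1 × 10⁶ BTU = 73,100,000 BTU
Gas: input = 73,100,000 / 0.736 = 99,320,652 BTU = 993.2 therm → 993.2 × €1.49 = €1,479.88
Electric: 73,100,000 BTU / 3412 = 21,420 kWh → × €0.166 = €3,556.45
Difference = |€1,479.88 − €3,556.45| = €2,076.57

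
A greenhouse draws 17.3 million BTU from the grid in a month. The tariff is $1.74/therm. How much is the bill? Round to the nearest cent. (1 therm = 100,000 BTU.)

$301.02

17.3 million BTU × (10 therm/million BTU) = 173 therm
Cost = 173 therm × $1.74/therm = $301.02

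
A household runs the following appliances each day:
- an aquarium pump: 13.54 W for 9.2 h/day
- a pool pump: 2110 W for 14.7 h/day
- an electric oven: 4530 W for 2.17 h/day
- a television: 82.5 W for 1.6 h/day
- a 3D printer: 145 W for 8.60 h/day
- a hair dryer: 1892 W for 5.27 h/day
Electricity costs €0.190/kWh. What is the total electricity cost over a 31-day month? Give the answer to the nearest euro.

€308

aquarium pump: 13.54 W × 9.2 h × 31 d = 3,862 Wh = 3.862 kWh
pool pump: 2110 W × 14.7 h × 31 d = 961,527 Wh = 961.5 kWh
electric oven: 4530 W × 2.17 h × 31 d = 304,733 Wh = 304.7 kWh
television: 82.5 W × 1.6 h × 31 d = 4,092 Wh = 4.092 kWh
3D printer: 145 W × 8.60 h × 31 d = 38,657 Wh = 38.66 kWh
hair dryer: 1892 W × 5.27 h × 31 d = 309,096 Wh = 309.1 kWh
Total energy = 3.862 + 961.5 + 304.7 + 4.092 + 38.66 + 309.1 = 1,622 kWh
Cost = 1,622 kWh × €0.190 = €308.17 ≈ €308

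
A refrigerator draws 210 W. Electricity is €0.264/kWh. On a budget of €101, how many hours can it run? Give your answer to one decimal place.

Energy budget = €101 / €0.264 per kWh = 382.6 kWh = 382,576 Wh
Runtime = 382,576 Wh / 210 W = 1,822 h

1821.8 h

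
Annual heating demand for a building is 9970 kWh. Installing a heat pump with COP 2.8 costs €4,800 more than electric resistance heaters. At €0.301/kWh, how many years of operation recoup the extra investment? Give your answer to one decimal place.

Resistance: 9970 kWh × €0.301 = €3,000.97/yr
Heat pump: 9970 / 2.8 = 3561 kWh in → × €0.301 = €1,071.78/yr
Annual savings = €1,929.19
Payback = €4,800 / €1,929.19 = 2.49 years

2.5 years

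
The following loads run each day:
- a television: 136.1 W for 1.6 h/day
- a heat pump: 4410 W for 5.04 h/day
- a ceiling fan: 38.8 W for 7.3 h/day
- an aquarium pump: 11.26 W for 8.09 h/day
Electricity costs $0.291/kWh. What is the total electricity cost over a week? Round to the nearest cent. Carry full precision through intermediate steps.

$46.48

television: 136.1 W × 1.6 h × 7 d = 1,524 Wh = 1.524 kWh
heat pump: 4410 W × 5.04 h × 7 d = 155,585 Wh = 155.6 kWh
ceiling fan: 38.8 W × 7.3 h × 7 d = 1,983 Wh = 1.983 kWh
aquarium pump: 11.26 W × 8.09 h × 7 d = 638 Wh = 0.6377 kWh
Total energy = 1.524 + 155.6 + 1.983 + 0.6377 = 159.7 kWh
Cost = 159.7 kWh × $0.291 = $46.48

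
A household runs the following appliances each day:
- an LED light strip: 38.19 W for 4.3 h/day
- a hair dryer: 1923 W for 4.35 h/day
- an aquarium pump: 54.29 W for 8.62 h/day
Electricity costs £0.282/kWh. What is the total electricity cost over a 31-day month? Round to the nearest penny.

LED light strip: 38.19 W × 4.3 h × 31 d = 5,091 Wh = 5.091 kWh
hair dryer: 1923 W × 4.35 h × 31 d = 259,317 Wh = 259.3 kWh
aquarium pump: 54.29 W × 8.62 h × 31 d = 14,507 Wh = 14.51 kWh
Total energy = 5.091 + 259.3 + 14.51 = 278.9 kWh
Cost = 278.9 kWh × £0.282 = £78.65

£78.65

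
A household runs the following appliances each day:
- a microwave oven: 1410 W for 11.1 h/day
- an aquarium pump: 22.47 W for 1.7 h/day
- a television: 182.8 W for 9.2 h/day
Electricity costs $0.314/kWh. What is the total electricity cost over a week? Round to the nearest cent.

microwave oven: 1410 W × 11.1 h × 7 d = 109,557 Wh = 109.6 kWh
aquarium pump: 22.47 W × 1.7 h × 7 d = 267 Wh = 0.2674 kWh
television: 182.8 W × 9.2 h × 7 d = 11,772 Wh = 11.77 kWh
Total energy = 109.6 + 0.2674 + 11.77 = 121.6 kWh
Cost = 121.6 kWh × $0.314 = $38.18

$38.18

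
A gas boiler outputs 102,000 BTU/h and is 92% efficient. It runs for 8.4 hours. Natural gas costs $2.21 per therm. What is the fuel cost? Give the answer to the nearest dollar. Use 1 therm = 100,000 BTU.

$21

Heat delivered = 102,000 BTU/h × 8.4 h = 856,800 BTU
Gas input = 856,800 / 0.92 = 931,304 BTU
= 931,304 / 100,000 = 9.313 therm
Cost = 9.313 × $2.21/therm = $20.58 ≈ $21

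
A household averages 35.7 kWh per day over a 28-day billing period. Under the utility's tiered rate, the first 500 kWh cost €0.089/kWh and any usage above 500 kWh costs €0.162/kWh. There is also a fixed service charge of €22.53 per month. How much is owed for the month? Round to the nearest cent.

€147.97

Usage = 35.7 kWh/day × 28 days = 999.6 kWh
First 500 kWh × €0.089 = €44.50
Remaining 499.6 kWh × €0.162 = €80.94
Energy charge = €125.44; + service €22.53 = €147.97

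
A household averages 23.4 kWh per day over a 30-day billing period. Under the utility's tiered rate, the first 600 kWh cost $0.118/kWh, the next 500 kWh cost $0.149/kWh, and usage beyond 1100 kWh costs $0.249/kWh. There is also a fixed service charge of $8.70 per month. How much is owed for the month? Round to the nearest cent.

$94.70

Usage = 23.4 kWh/day × 30 days = 702 kWh
First 600 kWh × $0.118 = $70.80
Next 102 kWh × $0.149 = $15.20
Remaining tier: 0 kWh (not reached)
Energy charge = $86.00; + service $8.70 = $94.70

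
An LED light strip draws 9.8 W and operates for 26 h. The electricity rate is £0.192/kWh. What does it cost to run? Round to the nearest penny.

Energy = 9.8 W × 26 h = 255 Wh = 0.2548 kWh
Cost = 0.2548 kWh × £0.192/kWh = £0.05

£0.05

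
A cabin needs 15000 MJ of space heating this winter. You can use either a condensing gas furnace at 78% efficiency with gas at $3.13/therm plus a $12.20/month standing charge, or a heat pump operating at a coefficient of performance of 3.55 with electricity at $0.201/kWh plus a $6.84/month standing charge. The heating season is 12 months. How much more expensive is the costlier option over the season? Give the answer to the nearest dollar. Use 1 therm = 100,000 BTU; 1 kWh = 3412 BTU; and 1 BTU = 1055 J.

$399

Heat load = 15000 MJ = 15,000,000,000 J / 1055 = 14,218,009 BTU
Gas: input = 14,218,009 / 0.78 = 18,228,217 BTU = 182.3 therm → 182.3 × $3.13 = $570.54; + 12 × $12.20 standing = $716.94
Heat pump: 14,218,009 BTU / 3412 = 4,167 kWh heat; / 3.55 = 1,174 kWh in → × $0.201 = $235.94; + 12 × $6.84 standing = $318.02
Difference = |$716.94 − $318.02| = $398.93 ≈ $399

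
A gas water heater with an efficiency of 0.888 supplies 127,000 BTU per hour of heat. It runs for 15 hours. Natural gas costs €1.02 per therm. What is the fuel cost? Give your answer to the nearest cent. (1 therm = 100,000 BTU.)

Heat delivered = 127,000 BTU/h × 15 h = 1,905,000 BTU
Gas input = 1,905,000 / 0.888 = 2,145,270 BTU
= 2,145,270 / 100,000 = 21.45 therm
Cost = 21.45 × €1.02/therm = €21.88

€21.88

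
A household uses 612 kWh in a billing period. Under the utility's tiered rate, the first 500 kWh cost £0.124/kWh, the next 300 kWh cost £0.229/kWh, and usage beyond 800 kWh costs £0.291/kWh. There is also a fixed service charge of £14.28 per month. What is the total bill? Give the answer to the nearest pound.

First 500 kWh × £0.124 = £62.00
Next 112 kWh × £0.229 = £25.65
Remaining tier: 0 kWh (not reached)
Energy charge = £87.65; + service £14.28 = £101.93 ≈ £102

£102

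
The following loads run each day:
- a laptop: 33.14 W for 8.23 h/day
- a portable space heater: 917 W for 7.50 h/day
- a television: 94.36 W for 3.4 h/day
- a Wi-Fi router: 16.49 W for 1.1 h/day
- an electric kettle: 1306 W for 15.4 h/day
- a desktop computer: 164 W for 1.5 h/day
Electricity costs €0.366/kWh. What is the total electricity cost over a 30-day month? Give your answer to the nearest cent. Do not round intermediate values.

laptop: 33.14 W × 8.23 h × 30 d = 8,182 Wh = 8.182 kWh
portable space heater: 917 W × 7.50 h × 30 d = 206,325 Wh = 206.3 kWh
television: 94.36 W × 3.4 h × 30 d = 9,625 Wh = 9.625 kWh
Wi-Fi router: 16.49 W × 1.1 h × 30 d = 544 Wh = 0.5442 kWh
electric kettle: 1306 W × 15.4 h × 30 d = 603,372 Wh = 603.4 kWh
desktop computer: 164 W × 1.5 h × 30 d = 7,380 Wh = 7.38 kWh
Total energy = 8.182 + 206.3 + 9.625 + 0.5442 + 603.4 + 7.38 = 835.4 kWh
Cost = 835.4 kWh × €0.366 = €305.77

€305.77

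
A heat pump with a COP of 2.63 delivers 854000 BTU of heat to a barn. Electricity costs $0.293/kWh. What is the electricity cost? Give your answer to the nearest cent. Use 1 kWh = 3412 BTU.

Heat delivered = 854,000 BTU / 3412 = 250.3 kWh
Electrical input = 250.3 kWh / 2.63 = 95.17 kWh
Cost = 95.17 × $0.293/kWh = $27.88

$27.88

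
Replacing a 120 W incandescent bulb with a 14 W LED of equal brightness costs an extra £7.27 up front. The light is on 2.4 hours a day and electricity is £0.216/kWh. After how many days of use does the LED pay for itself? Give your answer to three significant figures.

Power saved = 120 − 14 = 106 W
Daily energy saved = 106 W × 2.4 h = 254.4 Wh = 0.2544 kWh
Daily savings = 0.2544 × £0.216 = £0.0550
Payback = £7.27 / £0.0550 per day = 132.3 days

132 days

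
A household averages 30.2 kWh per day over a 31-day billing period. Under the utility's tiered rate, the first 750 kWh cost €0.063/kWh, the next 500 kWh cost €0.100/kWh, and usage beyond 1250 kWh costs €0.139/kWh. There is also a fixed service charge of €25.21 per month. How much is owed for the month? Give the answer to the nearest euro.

€91

Usage = 30.2 kWh/day × 31 days = 936.2 kWh
First 750 kWh × €0.063 = €47.25
Next 186.2 kWh × €0.100 = €18.62
Remaining tier: 0 kWh (not reached)
Energy charge = €65.87; + service €25.21 = €91.08 ≈ €91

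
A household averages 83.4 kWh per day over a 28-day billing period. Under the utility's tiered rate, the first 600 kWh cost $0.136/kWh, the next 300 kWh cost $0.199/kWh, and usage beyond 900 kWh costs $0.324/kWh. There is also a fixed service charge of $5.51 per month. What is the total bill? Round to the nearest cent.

Usage = 83.4 kWh/day × 28 days = 2335.2 kWh
First 600 kWh × $0.136 = $81.60
Next 300 kWh × $0.199 = $59.70
Remaining 1435.2 kWh × $0.324 = $465.00
Energy charge = $606.30; + service $5.51 = $611.81

$611.81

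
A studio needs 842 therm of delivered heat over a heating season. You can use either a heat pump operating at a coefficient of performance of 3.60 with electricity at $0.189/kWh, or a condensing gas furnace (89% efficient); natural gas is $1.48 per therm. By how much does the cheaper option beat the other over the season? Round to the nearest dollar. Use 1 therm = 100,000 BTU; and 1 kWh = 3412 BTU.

$105

Heat load = 842 therm × 100,000 = 84,200,000 BTU
Gas: input = 84,200,000 / 0.89 = 94,606,742 BTU = 946.1 therm → 946.1 × $1.48 = $1,400.18
Heat pump: 84,200,000 BTU / 3412 = 24,680 kWh heat; / 3.60 = 6,855 kWh in → × $0.189 = $1,295.57
Difference = |$1,400.18 − $1,295.57| = $104.61 ≈ $105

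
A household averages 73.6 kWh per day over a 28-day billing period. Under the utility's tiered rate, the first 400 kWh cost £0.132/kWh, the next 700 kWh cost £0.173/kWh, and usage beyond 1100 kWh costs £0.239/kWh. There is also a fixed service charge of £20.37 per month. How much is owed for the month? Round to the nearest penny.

£423.90

Usage = 73.6 kWh/day × 28 days = 2060.8 kWh
First 400 kWh × £0.132 = £52.80
Next 700 kWh × £0.173 = £121.10
Remaining 960.8 kWh × £0.239 = £229.63
Energy charge = £403.53; + service £20.37 = £423.90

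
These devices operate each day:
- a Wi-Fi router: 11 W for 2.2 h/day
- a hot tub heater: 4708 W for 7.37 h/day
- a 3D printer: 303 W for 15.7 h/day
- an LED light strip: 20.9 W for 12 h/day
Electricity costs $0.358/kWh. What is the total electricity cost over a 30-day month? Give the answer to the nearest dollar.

$427

Wi-Fi router: 11 W × 2.2 h × 30 d = 726 Wh = 0.726 kWh
hot tub heater: 4708 W × 7.37 h × 30 d = 1,040,939 Wh = 1,041 kWh
3D printer: 303 W × 15.7 h × 30 d = 142,713 Wh = 142.7 kWh
LED light strip: 20.9 W × 12 h × 30 d = 7,524 Wh = 7.524 kWh
Total energy = 0.726 + 1,041 + 142.7 + 7.524 = 1,192 kWh
Cost = 1,192 kWh × $0.358 = $426.70 ≈ $427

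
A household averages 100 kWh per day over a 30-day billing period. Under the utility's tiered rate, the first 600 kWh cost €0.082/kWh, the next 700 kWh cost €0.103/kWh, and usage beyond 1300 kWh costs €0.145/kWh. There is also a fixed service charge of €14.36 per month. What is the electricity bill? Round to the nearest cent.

€382.16

Usage = 100 kWh/day × 30 days = 3000 kWh
First 600 kWh × €0.082 = €49.20
Next 700 kWh × €0.103 = €72.10
Remaining 1700 kWh × €0.145 = €246.50
Energy charge = €367.80; + service €14.36 = €382.16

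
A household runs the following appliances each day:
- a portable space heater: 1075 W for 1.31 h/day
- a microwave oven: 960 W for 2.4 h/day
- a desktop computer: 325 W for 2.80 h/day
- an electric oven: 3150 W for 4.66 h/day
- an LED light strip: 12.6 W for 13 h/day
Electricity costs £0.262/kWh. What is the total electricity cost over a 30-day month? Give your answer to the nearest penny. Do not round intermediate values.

portable space heater: 1075 W × 1.31 h × 30 d = 42,248 Wh = 42.25 kWh
microwave oven: 960 W × 2.4 h × 30 d = 69,120 Wh = 69.12 kWh
desktop computer: 325 W × 2.80 h × 30 d = 27,300 Wh = 27.3 kWh
electric oven: 3150 W × 4.66 h × 30 d = 440,370 Wh = 440.4 kWh
LED light strip: 12.6 W × 13 h × 30 d = 4,914 Wh = 4.914 kWh
Total energy = 42.25 + 69.12 + 27.3 + 440.4 + 4.914 = 584 kWh
Cost = 584 kWh × £0.262 = £153.00

£153.00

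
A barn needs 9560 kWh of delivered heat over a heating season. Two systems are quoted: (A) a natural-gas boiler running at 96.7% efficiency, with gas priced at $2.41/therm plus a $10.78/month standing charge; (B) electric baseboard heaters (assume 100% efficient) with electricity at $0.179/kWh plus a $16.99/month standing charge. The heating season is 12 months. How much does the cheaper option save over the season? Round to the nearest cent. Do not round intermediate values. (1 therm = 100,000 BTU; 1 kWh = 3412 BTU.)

Heat load = 9560 kWh × 3412 = 32,618,720 BTU
Gas: input = 32,618,720 / 0.967 = 33,731,872 BTU = 337.3 therm → 337.3 × $2.41 = $812.94; + 12 × $10.78 standing = $942.30
Electric: 32,618,720 BTU / 3412 = 9,560 kWh → × $0.179 = $1,711.24; + 12 × $16.99 standing = $1,915.12
Difference = |$942.30 − $1,915.12| = $972.82

$972.82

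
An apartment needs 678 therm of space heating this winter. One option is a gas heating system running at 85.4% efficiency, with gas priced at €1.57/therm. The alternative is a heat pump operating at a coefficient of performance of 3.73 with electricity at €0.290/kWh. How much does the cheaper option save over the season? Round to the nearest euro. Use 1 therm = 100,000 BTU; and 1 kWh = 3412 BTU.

Heat load = 678 therm × 100,000 = 67,800,000 BTU
Gas: input = 67,800,000 / 0.854 = 79,391,101 BTU = 793.9 therm → 793.9 × €1.57 = €1,246.44
Heat pump: 67,800,000 BTU / 3412 = 19,870 kWh heat; / 3.73 = 5,327 kWh in → × €0.290 = €1,544.93
Difference = |€1,246.44 − €1,544.93| = €298.49 ≈ €298

€298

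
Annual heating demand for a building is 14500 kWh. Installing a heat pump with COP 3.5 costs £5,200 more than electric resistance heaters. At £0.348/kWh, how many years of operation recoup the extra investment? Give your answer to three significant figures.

1.44 years

Resistance: 14500 kWh × £0.348 = £5,046.00/yr
Heat pump: 14500 / 3.5 = 4143 kWh in → × £0.348 = £1,441.71/yr
Annual savings = £3,604.29
Payback = £5,200 / £3,604.29 = 1.44 years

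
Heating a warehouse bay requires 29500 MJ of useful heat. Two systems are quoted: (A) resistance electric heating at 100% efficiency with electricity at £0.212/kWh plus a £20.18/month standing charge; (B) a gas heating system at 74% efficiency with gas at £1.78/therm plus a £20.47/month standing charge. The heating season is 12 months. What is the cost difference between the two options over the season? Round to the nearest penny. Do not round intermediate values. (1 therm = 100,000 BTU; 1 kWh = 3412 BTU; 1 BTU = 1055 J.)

Heat load = 29500 MJ = 29,500,000,000 J / 1055 = 27,962,085 BTU
Gas: input = 27,962,085 / 0.74 = 37,786,602 BTU = 377.9 therm → 377.9 × £1.78 = £672.60; + 12 × £20.47 standing = £918.24
Electric: 27,962,085 BTU / 3412 = 8,195 kWh → × £0.212 = £1,737.39; + 12 × £20.18 standing = £1,979.55
Difference = |£918.24 − £1,979.55| = £1,061.30

£1061.30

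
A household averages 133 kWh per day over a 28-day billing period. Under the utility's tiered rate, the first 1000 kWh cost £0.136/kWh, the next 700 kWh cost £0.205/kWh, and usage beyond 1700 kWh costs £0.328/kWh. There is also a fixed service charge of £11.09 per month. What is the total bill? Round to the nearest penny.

Usage = 133 kWh/day × 28 days = 3724 kWh
First 1000 kWh × £0.136 = £136.00
Next 700 kWh × £0.205 = £143.50
Remaining 2024 kWh × £0.328 = £663.87
Energy charge = £943.37; + service £11.09 = £954.46

£954.46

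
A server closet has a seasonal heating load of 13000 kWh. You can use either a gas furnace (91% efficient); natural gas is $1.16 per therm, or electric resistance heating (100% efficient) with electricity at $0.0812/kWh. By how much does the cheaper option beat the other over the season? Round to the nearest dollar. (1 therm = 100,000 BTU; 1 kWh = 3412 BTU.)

Heat load = 13000 kWh × 3412 = 44,356,000 BTU
Gas: input = 44,356,000 / 0.91 = 48,742,857 BTU = 487.4 therm → 487.4 × $1.16 = $565.42
Electric: 44,356,000 BTU / 3412 = 13,000 kWh → × $0.0812 = $1,055.60
Difference = |$565.42 − $1,055.60| = $490.18 ≈ $490

$490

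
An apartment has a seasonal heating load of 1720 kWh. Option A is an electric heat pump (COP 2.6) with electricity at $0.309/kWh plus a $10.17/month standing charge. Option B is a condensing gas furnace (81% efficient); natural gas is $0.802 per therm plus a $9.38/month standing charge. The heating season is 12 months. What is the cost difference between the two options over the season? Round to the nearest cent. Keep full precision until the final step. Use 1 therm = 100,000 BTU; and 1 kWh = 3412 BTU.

$155.79

Heat load = 1720 kWh × 3412 = 5,868,640 BTU
Gas: input = 5,868,640 / 0.81 = 7,245,235 BTU = 72.45 therm → 72.45 × $0.802 = $58.11; + 12 × $9.38 standing = $170.67
Heat pump: 5,868,640 BTU / 3412 = 1,720 kWh heat; / 2.6 = 661.5 kWh in → × $0.309 = $204.42; + 12 × $10.17 standing = $326.46
Difference = |$170.67 − $326.46| = $155.79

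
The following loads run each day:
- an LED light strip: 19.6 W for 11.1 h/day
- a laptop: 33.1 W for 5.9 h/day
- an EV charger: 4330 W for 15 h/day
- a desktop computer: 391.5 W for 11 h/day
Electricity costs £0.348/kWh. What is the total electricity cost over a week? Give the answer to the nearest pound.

LED light strip: 19.6 W × 11.1 h × 7 d = 1,523 Wh = 1.523 kWh
laptop: 33.1 W × 5.9 h × 7 d = 1,367 Wh = 1.367 kWh
EV charger: 4330 W × 15 h × 7 d = 454,650 Wh = 454.6 kWh
desktop computer: 391.5 W × 11 h × 7 d = 30,146 Wh = 30.15 kWh
Total energy = 1.523 + 1.367 + 454.6 + 30.15 = 487.7 kWh
Cost = 487.7 kWh × £0.348 = £169.71 ≈ £170

£170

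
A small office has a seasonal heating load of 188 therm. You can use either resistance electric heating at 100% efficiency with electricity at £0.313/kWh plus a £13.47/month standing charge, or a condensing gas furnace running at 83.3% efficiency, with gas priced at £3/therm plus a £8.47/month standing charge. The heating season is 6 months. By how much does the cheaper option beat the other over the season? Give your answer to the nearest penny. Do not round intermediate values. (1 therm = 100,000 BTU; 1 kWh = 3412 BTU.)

£1077.55

Heat load = 188 therm × 100,000 = 18,800,000 BTU
Gas: input = 18,800,000 / 0.833 = 22,569,028 BTU = 225.7 therm → 225.7 × £3 = £677.07; + 6 × £8.47 standing = £727.89
Electric: 18,800,000 BTU / 3412 = 5,510 kWh → × £0.313 = £1,724.62; + 6 × £13.47 standing = £1,805.44
Difference = |£727.89 − £1,805.44| = £1,077.55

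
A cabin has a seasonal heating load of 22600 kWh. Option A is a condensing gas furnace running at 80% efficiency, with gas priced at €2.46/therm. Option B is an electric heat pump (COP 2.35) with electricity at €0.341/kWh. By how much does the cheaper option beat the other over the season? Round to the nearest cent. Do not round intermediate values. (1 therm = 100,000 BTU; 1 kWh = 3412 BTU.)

€908.23

Heat load = 22600 kWh × 3412 = 77,111,200 BTU
Gas: input = 77,111,200 / 0.800 = 96,389,000 BTU = 963.9 therm → 963.9 × €2.46 = €2,371.17
Heat pump: 77,111,200 BTU / 3412 = 22,600 kWh heat; / 2.35 = 9,617 kWh in → × €0.341 = €3,279.40
Difference = |€2,371.17 − €3,279.40| = €908.23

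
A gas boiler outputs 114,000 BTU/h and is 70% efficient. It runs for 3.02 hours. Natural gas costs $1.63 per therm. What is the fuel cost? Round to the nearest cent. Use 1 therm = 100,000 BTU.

Heat delivered = 114,000 BTU/h × 3.02 h = 344,280 BTU
Gas input = 344,280 / 0.70 = 491,829 BTU
= 491,829 / 100,000 = 4.918 therm
Cost = 4.918 × $1.63/therm = $8.02

$8.02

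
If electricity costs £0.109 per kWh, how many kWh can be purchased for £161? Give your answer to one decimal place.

1477.1 kWh

£161 / £0.109 per kWh = 1,477 kWh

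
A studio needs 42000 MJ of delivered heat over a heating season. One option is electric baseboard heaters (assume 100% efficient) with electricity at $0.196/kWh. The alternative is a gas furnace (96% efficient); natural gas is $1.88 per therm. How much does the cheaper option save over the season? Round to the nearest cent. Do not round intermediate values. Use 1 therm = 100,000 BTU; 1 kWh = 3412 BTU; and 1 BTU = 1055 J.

Heat load = 42000 MJ = 42,000,000,000 J / 1055 = 39,810,427 BTU
Gas: input = 39,810,427 / 0.960 = 41,469,194 BTU = 414.7 therm → 414.7 × $1.88 = $779.62
Electric: 39,810,427 BTU / 3412 = 11,670 kWh → × $0.196 = $2,286.88
Difference = |$779.62 − $2,286.88| = $1,507.26

$1507.26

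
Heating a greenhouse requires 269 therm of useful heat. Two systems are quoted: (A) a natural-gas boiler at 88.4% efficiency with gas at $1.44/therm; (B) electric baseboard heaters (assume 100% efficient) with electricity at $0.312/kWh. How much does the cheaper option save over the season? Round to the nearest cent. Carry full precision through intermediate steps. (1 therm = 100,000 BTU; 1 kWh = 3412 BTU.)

$2021.60

Heat load = 269 therm × 100,000 = 26,900,000 BTU
Gas: input = 26,900,000 / 0.884 = 30,429,864 BTU = 304.3 therm → 304.3 × $1.44 = $438.19
Electric: 26,900,000 BTU / 3412 = 7,884 kWh → × $0.312 = $2,459.79
Difference = |$438.19 − $2,459.79| = $2,021.60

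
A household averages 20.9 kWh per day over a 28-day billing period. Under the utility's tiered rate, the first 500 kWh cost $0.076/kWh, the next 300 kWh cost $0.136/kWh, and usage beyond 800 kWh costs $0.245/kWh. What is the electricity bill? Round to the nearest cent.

$49.59

Usage = 20.9 kWh/day × 28 days = 585.2 kWh
First 500 kWh × $0.076 = $38.00
Next 85.2 kWh × $0.136 = $11.59
Remaining tier: 0 kWh (not reached)
Total = $49.59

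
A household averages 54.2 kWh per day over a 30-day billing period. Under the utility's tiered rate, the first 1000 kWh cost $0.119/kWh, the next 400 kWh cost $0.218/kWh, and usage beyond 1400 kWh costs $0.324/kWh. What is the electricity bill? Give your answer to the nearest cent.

Usage = 54.2 kWh/day × 30 days = 1626 kWh
First 1000 kWh × $0.119 = $119.00
Next 400 kWh × $0.218 = $87.20
Remaining 226 kWh × $0.324 = $73.22
Total = $279.42

$279.42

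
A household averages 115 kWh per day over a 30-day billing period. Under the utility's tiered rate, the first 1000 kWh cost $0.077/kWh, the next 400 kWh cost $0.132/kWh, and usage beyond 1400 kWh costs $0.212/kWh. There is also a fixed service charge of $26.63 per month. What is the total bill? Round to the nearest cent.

$591.03

Usage = 115 kWh/day × 30 days = 3450 kWh
First 1000 kWh × $0.077 = $77.00
Next 400 kWh × $0.132 = $52.80
Remaining 2050 kWh × $0.212 = $434.60
Energy charge = $564.40; + service $26.63 = $591.03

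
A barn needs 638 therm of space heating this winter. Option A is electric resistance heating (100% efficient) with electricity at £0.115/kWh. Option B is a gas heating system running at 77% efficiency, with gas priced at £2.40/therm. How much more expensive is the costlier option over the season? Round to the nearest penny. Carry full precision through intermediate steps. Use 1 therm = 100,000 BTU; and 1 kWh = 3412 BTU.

Heat load = 638 therm × 100,000 = 63,800,000 BTU
Gas: input = 63,800,000 / 0.770 = 82,857,143 BTU = 828.6 therm → 828.6 × £2.40 = £1,988.57
Electric: 63,800,000 BTU / 3412 = 18,700 kWh → × £0.115 = £2,150.35
Difference = |£1,988.57 − £2,150.35| = £161.78

£161.78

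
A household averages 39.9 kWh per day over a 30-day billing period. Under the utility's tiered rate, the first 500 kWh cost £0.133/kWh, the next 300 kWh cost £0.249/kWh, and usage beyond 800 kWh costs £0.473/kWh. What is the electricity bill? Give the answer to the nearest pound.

Usage = 39.9 kWh/day × 30 days = 1197 kWh
First 500 kWh × £0.133 = £66.50
Next 300 kWh × £0.249 = £74.70
Remaining 397 kWh × £0.473 = £187.78
Total = £328.98 ≈ £329

£329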